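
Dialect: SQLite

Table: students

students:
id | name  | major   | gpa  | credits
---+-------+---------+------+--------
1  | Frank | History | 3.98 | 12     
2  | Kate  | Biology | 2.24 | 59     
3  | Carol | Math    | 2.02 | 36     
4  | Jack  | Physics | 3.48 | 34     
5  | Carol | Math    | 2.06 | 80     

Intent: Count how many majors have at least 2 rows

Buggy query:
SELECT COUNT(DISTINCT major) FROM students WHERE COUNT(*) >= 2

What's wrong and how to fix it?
Bug: COUNT(*) cannot appear in WHERE; the per-group count doesn't exist yet

Fix: Group first with HAVING COUNT(*) >= 2, then COUNT the resulting groups

Corrected query:
SELECT COUNT(*) FROM (SELECT major FROM students GROUP BY major HAVING COUNT(*) >= 2)

Result:
COUNT(*)
--------
1       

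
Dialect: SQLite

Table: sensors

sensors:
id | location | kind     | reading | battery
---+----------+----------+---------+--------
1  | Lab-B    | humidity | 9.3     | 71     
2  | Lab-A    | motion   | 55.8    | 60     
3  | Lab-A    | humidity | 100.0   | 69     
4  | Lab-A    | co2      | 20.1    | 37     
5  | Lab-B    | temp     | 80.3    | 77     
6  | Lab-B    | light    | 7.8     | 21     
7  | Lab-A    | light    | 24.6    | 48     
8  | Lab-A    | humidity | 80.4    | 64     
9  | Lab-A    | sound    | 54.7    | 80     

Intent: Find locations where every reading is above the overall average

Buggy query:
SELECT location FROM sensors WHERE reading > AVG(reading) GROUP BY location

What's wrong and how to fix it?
Bug: WHERE evaluates per row before aggregation, so AVG() is unavailable

Fix: Use a subquery for AVG and a HAVING MIN(...) filter so the condition holds for every row in the group

Corrected query:
SELECT location FROM sensors GROUP BY location HAVING MIN(reading) > (SELECT AVG(reading) FROM sensors)

Result:
(no rows)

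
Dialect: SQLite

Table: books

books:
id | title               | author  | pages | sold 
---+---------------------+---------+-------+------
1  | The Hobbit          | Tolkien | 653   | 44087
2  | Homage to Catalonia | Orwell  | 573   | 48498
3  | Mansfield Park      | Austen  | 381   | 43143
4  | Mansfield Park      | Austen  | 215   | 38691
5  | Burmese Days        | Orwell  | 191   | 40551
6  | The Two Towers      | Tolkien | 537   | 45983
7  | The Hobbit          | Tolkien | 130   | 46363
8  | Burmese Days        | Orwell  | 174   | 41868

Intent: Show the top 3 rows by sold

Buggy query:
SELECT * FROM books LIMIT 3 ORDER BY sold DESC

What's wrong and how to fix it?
Bug: LIMIT must come after ORDER BY

Fix: Sort with ORDER BY, then apply LIMIT

Corrected query:
SELECT * FROM books ORDER BY sold DESC LIMIT 3

Result:
id | title               | author  | pages | sold 
---+---------------------+---------+-------+------
2  | Homage to Catalonia | Orwell  | 573   | 48498
7  | The Hobbit          | Tolkien | 130   | 46363
6  | The Two Towers      | Tolkien | 537   | 45983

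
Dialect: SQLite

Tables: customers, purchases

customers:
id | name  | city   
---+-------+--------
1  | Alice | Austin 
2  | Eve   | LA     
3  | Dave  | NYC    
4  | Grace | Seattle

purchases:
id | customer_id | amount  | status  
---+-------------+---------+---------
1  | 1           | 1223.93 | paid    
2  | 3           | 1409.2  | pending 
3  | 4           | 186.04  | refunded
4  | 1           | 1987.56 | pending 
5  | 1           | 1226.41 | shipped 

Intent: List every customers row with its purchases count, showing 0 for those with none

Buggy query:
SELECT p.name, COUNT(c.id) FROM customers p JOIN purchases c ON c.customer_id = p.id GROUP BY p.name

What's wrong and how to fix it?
Bug: INNER JOIN drops customers rows that have no matching purchases rows

Fix: Use LEFT JOIN so parents without children still appear (COUNT(c.id) gives 0)

Corrected query:
SELECT p.name, COUNT(c.id) FROM customers p LEFT JOIN purchases c ON c.customer_id = p.id GROUP BY p.name

Result:
name  | COUNT(c.id)
------+------------
Alice | 3          
Dave  | 1          
Eve   | 0          
Grace | 1          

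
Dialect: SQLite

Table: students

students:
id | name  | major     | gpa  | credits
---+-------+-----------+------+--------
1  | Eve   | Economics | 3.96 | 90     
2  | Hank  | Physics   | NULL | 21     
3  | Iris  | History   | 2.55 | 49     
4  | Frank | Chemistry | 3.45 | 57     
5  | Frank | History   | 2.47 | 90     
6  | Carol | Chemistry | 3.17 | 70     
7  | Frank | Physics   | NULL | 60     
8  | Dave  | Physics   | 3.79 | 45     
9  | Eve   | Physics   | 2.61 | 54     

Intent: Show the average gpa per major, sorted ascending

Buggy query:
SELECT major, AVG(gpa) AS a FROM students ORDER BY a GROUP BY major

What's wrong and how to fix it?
Bug: GROUP BY must precede ORDER BY

Fix: Move ORDER BY to the end, after GROUP BY

Corrected query:
SELECT major, AVG(gpa) AS a FROM students GROUP BY major ORDER BY a

Result:
major     | a   
----------+-----
History   | 2.51
Physics   | 3.2 
Chemistry | 3.31
Economics | 3.96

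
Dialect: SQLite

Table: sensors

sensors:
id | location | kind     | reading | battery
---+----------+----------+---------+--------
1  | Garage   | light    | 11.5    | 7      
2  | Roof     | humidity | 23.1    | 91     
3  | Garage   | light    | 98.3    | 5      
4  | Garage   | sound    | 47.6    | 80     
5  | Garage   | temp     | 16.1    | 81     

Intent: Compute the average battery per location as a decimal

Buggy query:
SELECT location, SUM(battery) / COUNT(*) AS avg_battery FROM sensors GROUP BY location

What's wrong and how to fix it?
Bug: SUM(battery) and COUNT(*) are both integers; the division truncates the fractional part

Fix: Multiply by 1.0 (or CAST to REAL) to force floating-point division

Corrected query:
SELECT location, SUM(battery) * 1.0 / COUNT(*) AS avg_battery FROM sensors GROUP BY location

Result:
location | avg_battery
---------+------------
Garage   | 43.25      
Roof     | 91         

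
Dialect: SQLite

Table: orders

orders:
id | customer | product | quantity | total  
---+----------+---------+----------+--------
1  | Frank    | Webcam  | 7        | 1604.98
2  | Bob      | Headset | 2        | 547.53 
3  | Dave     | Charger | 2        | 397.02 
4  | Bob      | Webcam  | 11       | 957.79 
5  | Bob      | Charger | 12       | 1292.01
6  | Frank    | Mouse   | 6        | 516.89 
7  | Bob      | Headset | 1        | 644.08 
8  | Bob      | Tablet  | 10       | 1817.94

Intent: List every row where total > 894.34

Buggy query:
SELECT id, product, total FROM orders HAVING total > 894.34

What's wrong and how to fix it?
Bug: This is a non-aggregate query (no GROUP BY, no aggregates), so in SQLite the HAVING clause is invalid here; a row-level condition belongs in WHERE

Fix: Use WHERE for row-level filtering

Corrected query:
SELECT id, product, total FROM orders WHERE total > 894.34

Result:
id | product | total  
---+---------+--------
1  | Webcam  | 1604.98
4  | Webcam  | 957.79 
5  | Charger | 1292.01
8  | Tablet  | 1817.94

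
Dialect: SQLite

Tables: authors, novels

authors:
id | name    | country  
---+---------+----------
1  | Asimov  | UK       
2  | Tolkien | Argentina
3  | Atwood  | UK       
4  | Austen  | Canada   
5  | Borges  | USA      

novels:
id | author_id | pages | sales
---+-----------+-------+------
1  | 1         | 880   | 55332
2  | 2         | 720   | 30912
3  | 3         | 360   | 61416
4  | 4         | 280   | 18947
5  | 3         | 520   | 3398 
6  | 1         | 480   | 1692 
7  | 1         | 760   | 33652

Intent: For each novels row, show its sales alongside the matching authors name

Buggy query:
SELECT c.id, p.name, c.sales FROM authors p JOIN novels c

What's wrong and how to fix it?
Bug: Missing join condition: each novels row is matched to all authors rows instead of just its own

Fix: Add ON c.author_id = p.id to the JOIN

Corrected query:
SELECT c.id, p.name, c.sales FROM authors p JOIN novels c ON c.author_id = p.id

Result:
id | name    | sales
---+---------+------
1  | Asimov  | 55332
2  | Tolkien | 30912
3  | Atwood  | 61416
4  | Austen  | 18947
5  | Atwood  | 3398 
6  | Asimov  | 1692 
7  | Asimov  | 33652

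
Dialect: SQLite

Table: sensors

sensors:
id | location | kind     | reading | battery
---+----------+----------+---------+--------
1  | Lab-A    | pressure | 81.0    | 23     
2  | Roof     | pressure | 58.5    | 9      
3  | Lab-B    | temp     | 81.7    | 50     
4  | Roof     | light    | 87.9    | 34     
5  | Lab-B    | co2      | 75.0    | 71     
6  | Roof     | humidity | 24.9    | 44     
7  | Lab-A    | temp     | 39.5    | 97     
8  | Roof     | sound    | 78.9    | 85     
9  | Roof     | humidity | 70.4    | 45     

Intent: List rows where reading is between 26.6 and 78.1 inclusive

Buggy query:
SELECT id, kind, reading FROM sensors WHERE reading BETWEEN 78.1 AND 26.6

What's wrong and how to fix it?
Bug: BETWEEN expects the lower bound first; with 78.1 AND 26.6 the range is empty

Fix: Write BETWEEN 26.6 AND 78.1

Corrected query:
SELECT id, kind, reading FROM sensors WHERE reading BETWEEN 26.6 AND 78.1

Result:
id | kind     | reading
---+----------+--------
2  | pressure | 58.5   
5  | co2      | 75     
7  | temp     | 39.5   
9  | humidity | 70.4   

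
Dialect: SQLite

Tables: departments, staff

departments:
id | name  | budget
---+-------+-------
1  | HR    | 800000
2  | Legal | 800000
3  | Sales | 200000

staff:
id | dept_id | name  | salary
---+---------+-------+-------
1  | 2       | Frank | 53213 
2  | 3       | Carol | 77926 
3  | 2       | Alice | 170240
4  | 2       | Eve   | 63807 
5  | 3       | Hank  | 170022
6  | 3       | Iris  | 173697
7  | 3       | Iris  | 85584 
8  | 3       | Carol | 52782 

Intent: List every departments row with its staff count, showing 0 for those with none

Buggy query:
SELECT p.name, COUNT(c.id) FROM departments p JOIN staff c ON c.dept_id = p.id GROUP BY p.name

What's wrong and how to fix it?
Bug: INNER JOIN drops departments rows that have no matching staff rows

Fix: Use LEFT JOIN so parents without children still appear (COUNT(c.id) gives 0)

Corrected query:
SELECT p.name, COUNT(c.id) FROM departments p LEFT JOIN staff c ON c.dept_id = p.id GROUP BY p.name

Result:
name  | COUNT(c.id)
------+------------
HR    | 0          
Legal | 3          
Sales | 5          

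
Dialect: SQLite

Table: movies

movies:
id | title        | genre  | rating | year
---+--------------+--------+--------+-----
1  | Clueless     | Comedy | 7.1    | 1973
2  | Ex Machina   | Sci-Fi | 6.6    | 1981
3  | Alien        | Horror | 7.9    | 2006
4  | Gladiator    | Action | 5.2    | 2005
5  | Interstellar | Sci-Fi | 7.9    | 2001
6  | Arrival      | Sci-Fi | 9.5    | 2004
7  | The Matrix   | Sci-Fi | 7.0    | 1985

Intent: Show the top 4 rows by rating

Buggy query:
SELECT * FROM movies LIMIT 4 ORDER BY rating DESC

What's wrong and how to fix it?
Bug: ORDER BY cannot follow LIMIT; LIMIT is the final clause

Fix: Swap the clauses: ORDER BY first, then LIMIT

Corrected query:
SELECT * FROM movies ORDER BY rating DESC LIMIT 4

Result:
id | title        | genre  | rating | year
---+--------------+--------+--------+-----
6  | Arrival      | Sci-Fi | 9.5    | 2004
3  | Alien        | Horror | 7.9    | 2006
5  | Interstellar | Sci-Fi | 7.9    | 2001
1  | Clueless     | Comedy | 7.1    | 1973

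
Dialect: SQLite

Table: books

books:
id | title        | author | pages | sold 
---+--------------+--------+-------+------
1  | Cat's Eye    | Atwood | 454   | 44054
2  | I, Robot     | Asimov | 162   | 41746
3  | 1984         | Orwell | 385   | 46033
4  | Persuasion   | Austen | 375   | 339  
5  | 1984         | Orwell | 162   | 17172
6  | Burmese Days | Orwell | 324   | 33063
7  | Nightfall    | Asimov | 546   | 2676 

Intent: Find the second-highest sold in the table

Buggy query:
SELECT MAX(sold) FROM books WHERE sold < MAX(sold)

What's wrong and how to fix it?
Bug: The inner MAX is an aggregate inside WHERE, which is not allowed

Fix: Compute the overall MAX in a subquery, then take MAX of rows below it

Corrected query:
SELECT MAX(sold) FROM books WHERE sold < (SELECT MAX(sold) FROM books)

Result:
MAX(sold)
---------
44054    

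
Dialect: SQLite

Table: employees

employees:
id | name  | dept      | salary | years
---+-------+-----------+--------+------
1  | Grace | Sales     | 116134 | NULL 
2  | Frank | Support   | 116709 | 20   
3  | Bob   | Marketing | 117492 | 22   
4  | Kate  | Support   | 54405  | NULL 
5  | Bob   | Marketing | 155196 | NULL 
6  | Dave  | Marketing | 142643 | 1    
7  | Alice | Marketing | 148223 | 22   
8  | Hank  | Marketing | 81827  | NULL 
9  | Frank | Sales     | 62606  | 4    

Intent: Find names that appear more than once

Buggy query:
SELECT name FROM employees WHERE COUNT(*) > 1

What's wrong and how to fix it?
Bug: WHERE can't reference COUNT(*); aggregates are computed after WHERE

Fix: GROUP BY name, then filter groups with HAVING COUNT(*) > 1

Corrected query:
SELECT name FROM employees GROUP BY name HAVING COUNT(*) > 1

Result:
name 
-----
Bob  
Frank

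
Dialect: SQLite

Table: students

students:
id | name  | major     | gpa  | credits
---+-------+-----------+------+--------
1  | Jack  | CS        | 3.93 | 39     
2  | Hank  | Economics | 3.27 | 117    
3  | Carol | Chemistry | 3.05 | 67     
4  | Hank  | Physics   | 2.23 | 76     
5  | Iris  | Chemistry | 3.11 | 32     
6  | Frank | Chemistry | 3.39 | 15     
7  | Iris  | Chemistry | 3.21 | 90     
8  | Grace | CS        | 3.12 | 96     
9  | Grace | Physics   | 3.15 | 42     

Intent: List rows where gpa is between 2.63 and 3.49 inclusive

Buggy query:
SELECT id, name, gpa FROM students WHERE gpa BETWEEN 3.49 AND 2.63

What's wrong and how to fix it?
Bug: The bounds are reversed; BETWEEN a AND b requires a <= b to match anything

Fix: Write BETWEEN 2.63 AND 3.49

Corrected query:
SELECT id, name, gpa FROM students WHERE gpa BETWEEN 2.63 AND 3.49

Result:
id | name  | gpa 
---+-------+-----
2  | Hank  | 3.27
3  | Carol | 3.05
5  | Iris  | 3.11
6  | Frank | 3.39
7  | Iris  | 3.21
8  | Grace | 3.12
9  | Grace | 3.15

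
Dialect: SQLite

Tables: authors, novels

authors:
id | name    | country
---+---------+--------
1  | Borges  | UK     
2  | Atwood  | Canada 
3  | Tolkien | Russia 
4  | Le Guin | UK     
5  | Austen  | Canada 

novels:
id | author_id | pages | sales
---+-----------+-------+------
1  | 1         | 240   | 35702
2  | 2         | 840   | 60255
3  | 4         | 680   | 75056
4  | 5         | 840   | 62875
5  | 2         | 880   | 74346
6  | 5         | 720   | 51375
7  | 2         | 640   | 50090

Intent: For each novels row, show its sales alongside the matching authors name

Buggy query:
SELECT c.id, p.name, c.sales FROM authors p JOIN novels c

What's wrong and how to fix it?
Bug: Missing join condition: each novels row is matched to all authors rows instead of just its own

Fix: Specify the join condition linking the foreign key to the parent id

Corrected query:
SELECT c.id, p.name, c.sales FROM authors p JOIN novels c ON c.author_id = p.id

Result:
id | name    | sales
---+---------+------
1  | Borges  | 35702
2  | Atwood  | 60255
3  | Le Guin | 75056
4  | Austen  | 62875
5  | Atwood  | 74346
6  | Austen  | 51375
7  | Atwood  | 50090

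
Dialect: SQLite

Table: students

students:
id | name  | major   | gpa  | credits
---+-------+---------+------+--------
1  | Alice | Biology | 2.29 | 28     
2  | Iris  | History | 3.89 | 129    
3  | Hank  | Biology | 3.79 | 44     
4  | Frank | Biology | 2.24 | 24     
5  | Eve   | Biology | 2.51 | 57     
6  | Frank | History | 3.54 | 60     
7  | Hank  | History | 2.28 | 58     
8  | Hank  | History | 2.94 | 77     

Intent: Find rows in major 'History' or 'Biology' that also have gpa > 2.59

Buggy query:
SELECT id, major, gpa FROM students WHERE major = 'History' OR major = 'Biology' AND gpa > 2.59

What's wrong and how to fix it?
Bug: AND binds tighter than OR, so this parses as major = 'History' OR (major = 'Biology' AND gpa > 2.59)

Fix: Group the OR with parentheses (or use IN), then AND the threshold

Corrected query:
SELECT id, major, gpa FROM students WHERE (major = 'History' OR major = 'Biology') AND gpa > 2.59

Result:
id | major   | gpa 
---+---------+-----
2  | History | 3.89
3  | Biology | 3.79
6  | History | 3.54
8  | History | 2.94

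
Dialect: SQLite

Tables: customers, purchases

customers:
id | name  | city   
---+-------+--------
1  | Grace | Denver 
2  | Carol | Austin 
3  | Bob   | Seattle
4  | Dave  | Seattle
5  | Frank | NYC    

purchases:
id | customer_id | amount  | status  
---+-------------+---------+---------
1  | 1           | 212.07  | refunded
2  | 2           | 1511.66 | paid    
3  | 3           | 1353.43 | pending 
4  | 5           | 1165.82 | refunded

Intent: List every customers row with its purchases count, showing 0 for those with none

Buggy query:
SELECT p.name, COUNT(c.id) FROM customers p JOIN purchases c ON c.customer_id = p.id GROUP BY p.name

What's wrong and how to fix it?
Bug: INNER JOIN drops customers rows that have no matching purchases rows

Fix: Switch to LEFT JOIN to retain unmatched parent rows

Corrected query:
SELECT p.name, COUNT(c.id) FROM customers p LEFT JOIN purchases c ON c.customer_id = p.id GROUP BY p.name

Result:
name  | COUNT(c.id)
------+------------
Bob   | 1          
Carol | 1          
Dave  | 0          
Frank | 1          
Grace | 1          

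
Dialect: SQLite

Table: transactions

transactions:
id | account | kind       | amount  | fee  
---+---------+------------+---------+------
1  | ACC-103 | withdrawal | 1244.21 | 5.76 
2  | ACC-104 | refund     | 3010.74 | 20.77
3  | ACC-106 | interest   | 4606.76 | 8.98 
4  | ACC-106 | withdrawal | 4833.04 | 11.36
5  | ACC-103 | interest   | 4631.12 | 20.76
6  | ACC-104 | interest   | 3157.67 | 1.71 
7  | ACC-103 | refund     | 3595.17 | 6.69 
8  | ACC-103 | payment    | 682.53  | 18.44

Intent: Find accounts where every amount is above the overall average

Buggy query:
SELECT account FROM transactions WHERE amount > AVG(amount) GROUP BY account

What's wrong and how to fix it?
Bug: WHERE evaluates per row before aggregation, so AVG() is unavailable

Fix: Use a subquery for AVG and a HAVING MIN(...) filter so the condition holds for every row in the group

Corrected query:
SELECT account FROM transactions GROUP BY account HAVING MIN(amount) > (SELECT AVG(amount) FROM transactions)

Result:
account
-------
ACC-106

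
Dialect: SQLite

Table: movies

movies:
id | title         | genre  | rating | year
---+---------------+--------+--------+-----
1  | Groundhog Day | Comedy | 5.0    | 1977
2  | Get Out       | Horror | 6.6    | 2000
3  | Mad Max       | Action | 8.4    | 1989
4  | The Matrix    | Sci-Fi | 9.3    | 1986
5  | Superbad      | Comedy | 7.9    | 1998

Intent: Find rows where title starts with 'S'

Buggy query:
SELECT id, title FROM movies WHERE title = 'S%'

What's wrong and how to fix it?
Bug: Wildcards only work with LIKE; '=' treats '%' as a literal character

Fix: Replace '=' with LIKE so 'S%' is treated as a pattern

Corrected query:
SELECT id, title FROM movies WHERE title LIKE 'S%'

Result:
id | title   
---+---------
5  | Superbad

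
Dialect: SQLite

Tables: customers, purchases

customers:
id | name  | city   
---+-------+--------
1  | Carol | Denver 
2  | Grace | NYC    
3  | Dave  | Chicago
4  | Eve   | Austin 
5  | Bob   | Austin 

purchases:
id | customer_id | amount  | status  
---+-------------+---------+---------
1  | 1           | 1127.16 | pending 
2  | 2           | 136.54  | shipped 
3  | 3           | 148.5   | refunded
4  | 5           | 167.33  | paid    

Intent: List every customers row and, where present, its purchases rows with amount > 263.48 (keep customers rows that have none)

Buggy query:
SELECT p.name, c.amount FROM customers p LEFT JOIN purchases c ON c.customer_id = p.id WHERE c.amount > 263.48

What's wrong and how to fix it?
Bug: Filtering c.amount in WHERE discards the NULL rows produced by LEFT JOIN, turning it into an inner join

Fix: Move the right-table condition into the ON clause so unmatched parents are kept

Corrected query:
SELECT p.name, c.amount FROM customers p LEFT JOIN purchases c ON c.customer_id = p.id AND c.amount > 263.48

Result:
name  | amount 
------+--------
Carol | 1127.16
Grace | NULL   
Dave  | NULL   
Eve   | NULL   
Bob   | NULL   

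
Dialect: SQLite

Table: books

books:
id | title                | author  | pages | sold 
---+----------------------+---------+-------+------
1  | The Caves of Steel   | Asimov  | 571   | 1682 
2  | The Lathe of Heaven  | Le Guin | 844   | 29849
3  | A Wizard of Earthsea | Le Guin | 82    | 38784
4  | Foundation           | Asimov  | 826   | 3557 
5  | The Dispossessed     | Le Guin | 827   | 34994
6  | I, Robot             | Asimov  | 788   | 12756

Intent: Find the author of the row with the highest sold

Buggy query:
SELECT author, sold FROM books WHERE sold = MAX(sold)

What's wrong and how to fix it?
Bug: MAX(sold) is an aggregate and cannot be used directly in WHERE

Fix: Wrap MAX in a scalar subquery so WHERE compares against a single value

Corrected query:
SELECT author, sold FROM books WHERE sold = (SELECT MAX(sold) FROM books)

Result:
author  | sold 
--------+------
Le Guin | 38784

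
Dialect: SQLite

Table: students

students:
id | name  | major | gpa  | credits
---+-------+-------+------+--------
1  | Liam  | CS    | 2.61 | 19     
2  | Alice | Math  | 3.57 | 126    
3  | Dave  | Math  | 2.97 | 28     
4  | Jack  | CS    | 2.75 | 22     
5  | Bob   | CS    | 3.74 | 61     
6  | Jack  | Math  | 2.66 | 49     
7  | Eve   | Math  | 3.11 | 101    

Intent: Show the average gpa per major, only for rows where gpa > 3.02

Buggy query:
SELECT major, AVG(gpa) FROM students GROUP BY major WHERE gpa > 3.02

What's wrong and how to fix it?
Bug: WHERE cannot follow GROUP BY

Fix: Move the WHERE clause before GROUP BY

Corrected query:
SELECT major, AVG(gpa) FROM students WHERE gpa > 3.02 GROUP BY major

Result:
major | AVG(gpa)
------+---------
CS    | 3.74    
Math  | 3.34    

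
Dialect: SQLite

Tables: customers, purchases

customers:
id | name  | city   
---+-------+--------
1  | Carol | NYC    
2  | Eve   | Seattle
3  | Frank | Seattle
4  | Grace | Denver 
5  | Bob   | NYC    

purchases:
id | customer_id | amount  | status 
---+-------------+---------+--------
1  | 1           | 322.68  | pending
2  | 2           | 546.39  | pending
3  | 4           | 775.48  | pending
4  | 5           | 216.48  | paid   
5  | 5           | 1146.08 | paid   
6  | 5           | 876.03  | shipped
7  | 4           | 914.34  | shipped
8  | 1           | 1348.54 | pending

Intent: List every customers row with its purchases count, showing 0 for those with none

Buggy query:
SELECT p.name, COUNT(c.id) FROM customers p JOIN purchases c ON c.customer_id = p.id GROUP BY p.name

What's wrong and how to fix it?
Bug: An inner join excludes parents with zero children

Fix: Switch to LEFT JOIN to retain unmatched parent rows

Corrected query:
SELECT p.name, COUNT(c.id) FROM customers p LEFT JOIN purchases c ON c.customer_id = p.id GROUP BY p.name

Result:
name  | COUNT(c.id)
------+------------
Bob   | 3          
Carol | 2          
Eve   | 1          
Frank | 0          
Grace | 2          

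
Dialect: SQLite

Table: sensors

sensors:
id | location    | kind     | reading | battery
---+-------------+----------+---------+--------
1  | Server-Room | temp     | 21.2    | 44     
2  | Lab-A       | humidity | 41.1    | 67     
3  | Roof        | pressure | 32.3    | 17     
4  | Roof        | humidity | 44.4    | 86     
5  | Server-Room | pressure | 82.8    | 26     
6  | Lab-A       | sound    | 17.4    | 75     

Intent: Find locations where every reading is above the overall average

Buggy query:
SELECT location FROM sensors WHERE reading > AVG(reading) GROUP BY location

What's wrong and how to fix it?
Bug: AVG() is an aggregate; it can't sit directly in WHERE

Fix: Use a subquery for AVG and a HAVING MIN(...) filter so the condition holds for every row in the group

Corrected query:
SELECT location FROM sensors GROUP BY location HAVING MIN(reading) > (SELECT AVG(reading) FROM sensors)

Result:
(no rows)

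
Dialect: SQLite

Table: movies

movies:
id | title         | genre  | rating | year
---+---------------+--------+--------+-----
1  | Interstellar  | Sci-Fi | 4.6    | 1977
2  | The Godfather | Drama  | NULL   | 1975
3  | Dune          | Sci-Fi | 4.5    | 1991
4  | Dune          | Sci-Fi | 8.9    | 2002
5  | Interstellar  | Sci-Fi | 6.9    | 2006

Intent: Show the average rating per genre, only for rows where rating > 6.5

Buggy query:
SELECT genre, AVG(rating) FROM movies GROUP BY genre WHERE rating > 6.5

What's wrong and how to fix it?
Bug: Row-level WHERE must come before GROUP BY in the clause order

Fix: Move the WHERE clause before GROUP BY

Corrected query:
SELECT genre, AVG(rating) FROM movies WHERE rating > 6.5 GROUP BY genre

Result:
genre  | AVG(rating)
-------+------------
Sci-Fi | 7.9        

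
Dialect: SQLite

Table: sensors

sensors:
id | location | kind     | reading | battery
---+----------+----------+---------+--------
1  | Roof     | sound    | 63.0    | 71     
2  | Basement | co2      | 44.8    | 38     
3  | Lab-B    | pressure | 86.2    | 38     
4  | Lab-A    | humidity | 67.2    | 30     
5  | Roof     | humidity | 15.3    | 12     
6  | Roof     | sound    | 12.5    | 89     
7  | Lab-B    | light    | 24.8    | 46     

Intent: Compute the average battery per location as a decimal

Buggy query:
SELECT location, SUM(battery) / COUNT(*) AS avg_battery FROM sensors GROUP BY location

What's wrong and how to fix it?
Bug: SUM(battery) and COUNT(*) are both integers; the division truncates the fractional part

Fix: Multiply by 1.0 (or CAST to REAL) to force floating-point division

Corrected query:
SELECT location, SUM(battery) * 1.0 / COUNT(*) AS avg_battery FROM sensors GROUP BY location

Result:
location | avg_battery
---------+------------
Basement | 38         
Lab-A    | 30         
Lab-B    | 42         
Roof     | 57.333333  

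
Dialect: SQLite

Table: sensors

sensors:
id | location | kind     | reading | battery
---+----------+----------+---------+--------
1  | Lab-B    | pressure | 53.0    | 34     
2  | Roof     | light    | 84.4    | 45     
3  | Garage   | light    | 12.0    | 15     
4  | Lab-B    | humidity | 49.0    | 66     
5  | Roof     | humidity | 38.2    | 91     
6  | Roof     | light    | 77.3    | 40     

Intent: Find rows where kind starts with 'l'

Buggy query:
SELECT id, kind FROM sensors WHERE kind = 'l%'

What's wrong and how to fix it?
Bug: Wildcards only work with LIKE; '=' treats '%' as a literal character

Fix: Use LIKE for wildcard pattern matching

Corrected query:
SELECT id, kind FROM sensors WHERE kind LIKE 'l%'

Result:
id | kind 
---+------
2  | light
3  | light
6  | light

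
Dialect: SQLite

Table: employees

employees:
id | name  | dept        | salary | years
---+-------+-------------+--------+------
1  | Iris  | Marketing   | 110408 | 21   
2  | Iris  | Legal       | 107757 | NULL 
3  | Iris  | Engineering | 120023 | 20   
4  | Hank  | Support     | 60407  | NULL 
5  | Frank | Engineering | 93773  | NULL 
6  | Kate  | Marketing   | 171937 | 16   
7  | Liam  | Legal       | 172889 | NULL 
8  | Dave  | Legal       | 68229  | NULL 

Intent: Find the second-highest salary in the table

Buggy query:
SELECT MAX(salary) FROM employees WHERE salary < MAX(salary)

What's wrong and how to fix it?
Bug: MAX(salary) on the right of the comparison is an aggregate-in-WHERE error

Fix: Compute the overall MAX in a subquery, then take MAX of rows below it

Corrected query:
SELECT MAX(salary) FROM employees WHERE salary < (SELECT MAX(salary) FROM employees)

Result:
MAX(salary)
-----------
171937     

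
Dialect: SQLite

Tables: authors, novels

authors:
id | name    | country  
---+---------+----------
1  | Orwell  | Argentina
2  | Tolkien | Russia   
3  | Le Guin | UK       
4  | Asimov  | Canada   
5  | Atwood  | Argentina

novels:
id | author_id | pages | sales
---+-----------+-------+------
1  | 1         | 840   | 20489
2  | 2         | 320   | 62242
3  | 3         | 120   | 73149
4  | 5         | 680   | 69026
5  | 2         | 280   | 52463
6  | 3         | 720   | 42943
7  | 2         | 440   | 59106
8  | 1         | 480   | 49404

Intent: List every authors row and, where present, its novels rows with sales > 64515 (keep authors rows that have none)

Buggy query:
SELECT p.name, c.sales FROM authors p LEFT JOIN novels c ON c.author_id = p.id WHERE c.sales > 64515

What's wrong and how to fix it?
Bug: A WHERE condition on the right-hand table after LEFT JOIN drops unmatched parents

Fix: Put 'c.sales > 64515' in the JOIN's ON clause instead of WHERE

Corrected query:
SELECT p.name, c.sales FROM authors p LEFT JOIN novels c ON c.author_id = p.id AND c.sales > 64515

Result:
name    | sales
--------+------
Orwell  | NULL 
Tolkien | NULL 
Le Guin | 73149
Asimov  | NULL 
Atwood  | 69026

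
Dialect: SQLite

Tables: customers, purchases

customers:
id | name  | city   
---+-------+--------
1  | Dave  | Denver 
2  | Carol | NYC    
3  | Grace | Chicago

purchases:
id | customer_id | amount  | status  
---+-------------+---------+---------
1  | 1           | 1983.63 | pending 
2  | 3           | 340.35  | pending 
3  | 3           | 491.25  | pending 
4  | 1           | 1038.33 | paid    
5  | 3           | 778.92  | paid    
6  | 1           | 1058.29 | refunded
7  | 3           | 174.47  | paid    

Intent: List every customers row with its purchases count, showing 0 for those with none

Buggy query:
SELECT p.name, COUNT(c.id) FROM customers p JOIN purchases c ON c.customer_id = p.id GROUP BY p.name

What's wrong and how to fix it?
Bug: An inner join excludes parents with zero children

Fix: Switch to LEFT JOIN to retain unmatched parent rows

Corrected query:
SELECT p.name, COUNT(c.id) FROM customers p LEFT JOIN purchases c ON c.customer_id = p.id GROUP BY p.name

Result:
name  | COUNT(c.id)
------+------------
Carol | 0          
Dave  | 3          
Grace | 4          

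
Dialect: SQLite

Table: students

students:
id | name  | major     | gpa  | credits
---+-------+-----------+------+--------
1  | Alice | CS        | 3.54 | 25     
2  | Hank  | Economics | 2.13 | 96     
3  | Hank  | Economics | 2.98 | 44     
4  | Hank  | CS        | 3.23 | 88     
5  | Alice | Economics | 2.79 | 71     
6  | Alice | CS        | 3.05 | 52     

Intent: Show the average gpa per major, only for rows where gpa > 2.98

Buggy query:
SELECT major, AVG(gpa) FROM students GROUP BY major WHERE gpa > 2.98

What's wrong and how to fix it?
Bug: WHERE cannot follow GROUP BY

Fix: Move the WHERE clause before GROUP BY

Corrected query:
SELECT major, AVG(gpa) FROM students WHERE gpa > 2.98 GROUP BY major

Result:
major | AVG(gpa)
------+---------
CS    | 3.273333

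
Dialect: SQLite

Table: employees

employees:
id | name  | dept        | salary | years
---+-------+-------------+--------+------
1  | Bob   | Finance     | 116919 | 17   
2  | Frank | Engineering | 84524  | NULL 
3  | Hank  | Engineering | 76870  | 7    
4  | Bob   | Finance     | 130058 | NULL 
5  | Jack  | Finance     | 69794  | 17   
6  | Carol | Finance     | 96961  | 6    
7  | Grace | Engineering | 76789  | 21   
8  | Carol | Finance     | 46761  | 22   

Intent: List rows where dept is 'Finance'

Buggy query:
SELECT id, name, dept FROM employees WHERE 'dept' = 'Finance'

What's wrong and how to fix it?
Bug: 'dept' in single quotes is a string literal, not the column; the comparison is literal-vs-literal and never true

Fix: Remove the quotes around the column name (or use double quotes for an identifier)

Corrected query:
SELECT id, name, dept FROM employees WHERE dept = 'Finance'

Result:
id | name  | dept   
---+-------+--------
1  | Bob   | Finance
4  | Bob   | Finance
5  | Jack  | Finance
6  | Carol | Finance
8  | Carol | Finance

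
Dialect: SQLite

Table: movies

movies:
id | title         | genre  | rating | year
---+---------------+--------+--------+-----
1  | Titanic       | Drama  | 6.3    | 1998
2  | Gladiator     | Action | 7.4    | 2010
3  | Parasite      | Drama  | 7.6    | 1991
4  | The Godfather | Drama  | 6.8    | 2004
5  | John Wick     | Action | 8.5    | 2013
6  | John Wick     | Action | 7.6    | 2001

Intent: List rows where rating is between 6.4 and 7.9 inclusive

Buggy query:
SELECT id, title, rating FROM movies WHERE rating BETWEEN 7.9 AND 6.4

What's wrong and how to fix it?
Bug: BETWEEN expects the lower bound first; with 7.9 AND 6.4 the range is empty

Fix: Swap the bounds so the smaller value comes first

Corrected query:
SELECT id, title, rating FROM movies WHERE rating BETWEEN 6.4 AND 7.9

Result:
id | title         | rating
---+---------------+-------
2  | Gladiator     | 7.4   
3  | Parasite      | 7.6   
4  | The Godfather | 6.8   
6  | John Wick     | 7.6   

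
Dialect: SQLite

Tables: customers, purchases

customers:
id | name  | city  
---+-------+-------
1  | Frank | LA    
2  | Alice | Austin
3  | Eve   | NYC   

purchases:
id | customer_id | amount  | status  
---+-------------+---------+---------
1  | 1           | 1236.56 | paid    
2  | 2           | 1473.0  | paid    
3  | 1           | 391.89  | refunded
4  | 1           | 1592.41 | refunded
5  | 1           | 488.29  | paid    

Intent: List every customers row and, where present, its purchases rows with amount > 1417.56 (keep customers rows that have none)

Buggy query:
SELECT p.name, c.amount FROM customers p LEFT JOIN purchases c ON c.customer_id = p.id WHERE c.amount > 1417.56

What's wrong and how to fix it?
Bug: A WHERE condition on the right-hand table after LEFT JOIN drops unmatched parents

Fix: Put 'c.amount > 1417.56' in the JOIN's ON clause instead of WHERE

Corrected query:
SELECT p.name, c.amount FROM customers p LEFT JOIN purchases c ON c.customer_id = p.id AND c.amount > 1417.56

Result:
name  | amount 
------+--------
Frank | 1592.41
Alice | 1473   
Eve   | NULL   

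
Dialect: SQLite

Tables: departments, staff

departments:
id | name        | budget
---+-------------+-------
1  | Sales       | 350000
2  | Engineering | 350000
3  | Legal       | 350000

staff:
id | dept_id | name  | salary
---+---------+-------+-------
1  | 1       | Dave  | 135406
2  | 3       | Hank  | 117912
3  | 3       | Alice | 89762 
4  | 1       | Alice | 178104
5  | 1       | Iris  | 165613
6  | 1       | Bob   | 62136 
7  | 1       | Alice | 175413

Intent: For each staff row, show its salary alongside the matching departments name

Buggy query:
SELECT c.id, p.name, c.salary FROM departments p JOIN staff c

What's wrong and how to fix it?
Bug: JOIN with no ON clause produces a cartesian product; every staff row pairs with every departments row

Fix: Add ON c.dept_id = p.id to the JOIN

Corrected query:
SELECT c.id, p.name, c.salary FROM departments p JOIN staff c ON c.dept_id = p.id

Result:
id | name  | salary
---+-------+-------
1  | Sales | 135406
2  | Legal | 117912
3  | Legal | 89762 
4  | Sales | 178104
5  | Sales | 165613
6  | Sales | 62136 
7  | Sales | 175413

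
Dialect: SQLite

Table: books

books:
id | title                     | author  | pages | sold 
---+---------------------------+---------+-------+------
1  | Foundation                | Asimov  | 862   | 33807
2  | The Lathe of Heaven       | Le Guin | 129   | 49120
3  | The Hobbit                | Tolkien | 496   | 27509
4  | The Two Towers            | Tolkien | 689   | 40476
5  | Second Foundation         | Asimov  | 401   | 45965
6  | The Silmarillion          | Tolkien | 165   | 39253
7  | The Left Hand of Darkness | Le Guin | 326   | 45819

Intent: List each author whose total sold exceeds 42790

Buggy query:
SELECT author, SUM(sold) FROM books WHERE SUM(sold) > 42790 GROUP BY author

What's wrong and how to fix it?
Bug: Aggregate functions cannot appear in a WHERE clause

Fix: Move the aggregate condition to a HAVING clause

Corrected query:
SELECT author, SUM(sold) FROM books GROUP BY author HAVING SUM(sold) > 42790

Result:
author  | SUM(sold)
--------+----------
Asimov  | 79772    
Le Guin | 94939    
Tolkien | 107238   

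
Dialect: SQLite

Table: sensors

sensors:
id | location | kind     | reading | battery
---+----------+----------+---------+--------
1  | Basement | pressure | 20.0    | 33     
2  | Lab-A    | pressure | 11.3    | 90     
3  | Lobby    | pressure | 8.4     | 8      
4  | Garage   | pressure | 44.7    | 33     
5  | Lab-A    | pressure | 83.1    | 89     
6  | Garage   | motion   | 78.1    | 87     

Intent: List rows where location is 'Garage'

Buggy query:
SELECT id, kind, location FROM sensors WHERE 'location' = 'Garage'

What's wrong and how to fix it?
Bug: 'location' in single quotes is a string literal, not the column; the comparison is literal-vs-literal and never true

Fix: Reference the column as location without single quotes

Corrected query:
SELECT id, kind, location FROM sensors WHERE location = 'Garage'

Result:
id | kind     | location
---+----------+---------
4  | pressure | Garage  
6  | motion   | Garage  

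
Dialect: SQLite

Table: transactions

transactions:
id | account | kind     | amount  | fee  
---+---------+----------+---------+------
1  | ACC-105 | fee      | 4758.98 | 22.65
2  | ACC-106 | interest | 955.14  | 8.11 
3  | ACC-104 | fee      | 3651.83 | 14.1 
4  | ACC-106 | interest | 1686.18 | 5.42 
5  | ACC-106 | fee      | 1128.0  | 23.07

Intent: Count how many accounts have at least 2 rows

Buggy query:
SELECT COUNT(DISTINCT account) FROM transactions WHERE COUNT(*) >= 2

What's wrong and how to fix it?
Bug: COUNT(*) cannot appear in WHERE; the per-group count doesn't exist yet

Fix: Group first with HAVING COUNT(*) >= 2, then COUNT the resulting groups

Corrected query:
SELECT COUNT(*) FROM (SELECT account FROM transactions GROUP BY account HAVING COUNT(*) >= 2)

Result:
COUNT(*)
--------
1       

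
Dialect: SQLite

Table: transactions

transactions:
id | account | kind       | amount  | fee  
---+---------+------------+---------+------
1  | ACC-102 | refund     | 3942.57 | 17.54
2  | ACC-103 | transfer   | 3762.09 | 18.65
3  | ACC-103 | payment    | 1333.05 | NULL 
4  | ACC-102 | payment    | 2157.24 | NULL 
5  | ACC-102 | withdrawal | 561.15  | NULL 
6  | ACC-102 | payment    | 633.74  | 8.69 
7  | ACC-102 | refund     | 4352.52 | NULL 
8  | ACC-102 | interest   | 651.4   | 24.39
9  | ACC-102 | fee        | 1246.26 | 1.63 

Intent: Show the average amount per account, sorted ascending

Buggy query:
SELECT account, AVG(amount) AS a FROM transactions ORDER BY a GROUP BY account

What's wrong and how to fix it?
Bug: ORDER BY appears before GROUP BY; SQL clause order requires GROUP BY first

Fix: Move ORDER BY to the end, after GROUP BY

Corrected query:
SELECT account, AVG(amount) AS a FROM transactions GROUP BY account ORDER BY a

Result:
account | a          
--------+------------
ACC-102 | 1934.982857
ACC-103 | 2547.57    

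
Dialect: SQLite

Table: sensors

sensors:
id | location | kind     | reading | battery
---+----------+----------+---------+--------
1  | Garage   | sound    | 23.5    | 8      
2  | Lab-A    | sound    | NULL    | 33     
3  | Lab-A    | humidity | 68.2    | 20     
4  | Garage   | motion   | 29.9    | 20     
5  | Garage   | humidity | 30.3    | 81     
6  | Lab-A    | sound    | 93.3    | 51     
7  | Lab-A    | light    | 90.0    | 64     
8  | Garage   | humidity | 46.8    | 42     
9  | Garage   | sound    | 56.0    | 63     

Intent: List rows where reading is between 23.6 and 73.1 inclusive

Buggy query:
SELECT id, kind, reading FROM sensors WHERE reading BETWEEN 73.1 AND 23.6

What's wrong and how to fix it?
Bug: BETWEEN expects the lower bound first; with 73.1 AND 23.6 the range is empty

Fix: Write BETWEEN 23.6 AND 73.1

Corrected query:
SELECT id, kind, reading FROM sensors WHERE reading BETWEEN 23.6 AND 73.1

Result:
id | kind     | reading
---+----------+--------
3  | humidity | 68.2   
4  | motion   | 29.9   
5  | humidity | 30.3   
8  | humidity | 46.8   
9  | sound    | 56     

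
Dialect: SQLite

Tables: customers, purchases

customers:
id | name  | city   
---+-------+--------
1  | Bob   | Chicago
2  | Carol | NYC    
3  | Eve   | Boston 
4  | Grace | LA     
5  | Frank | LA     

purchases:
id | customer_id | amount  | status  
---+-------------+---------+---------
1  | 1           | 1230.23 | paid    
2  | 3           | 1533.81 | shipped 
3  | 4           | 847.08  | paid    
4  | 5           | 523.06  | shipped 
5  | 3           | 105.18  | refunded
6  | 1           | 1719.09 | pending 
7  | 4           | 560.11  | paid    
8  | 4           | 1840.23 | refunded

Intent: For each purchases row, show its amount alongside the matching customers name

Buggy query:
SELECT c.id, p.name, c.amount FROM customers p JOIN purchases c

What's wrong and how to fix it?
Bug: JOIN with no ON clause produces a cartesian product; every purchases row pairs with every customers row

Fix: Add ON c.customer_id = p.id to the JOIN

Corrected query:
SELECT c.id, p.name, c.amount FROM customers p JOIN purchases c ON c.customer_id = p.id

Result:
id | name  | amount 
---+-------+--------
1  | Bob   | 1230.23
2  | Eve   | 1533.81
3  | Grace | 847.08 
4  | Frank | 523.06 
5  | Eve   | 105.18 
6  | Bob   | 1719.09
7  | Grace | 560.11 
8  | Grace | 1840.23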